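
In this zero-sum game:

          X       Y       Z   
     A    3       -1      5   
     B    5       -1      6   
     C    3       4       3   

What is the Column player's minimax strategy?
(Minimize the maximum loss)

Column should play Y, value = 4

Work:
Column player minimizes Row's maximum payoff:
Column X: max payoff to Row = 5
Column Y: max payoff to Row = 4
Column Z: max payoff to Row = 6
Minimum is 4, achieved by column Y.
Minimax strategy: Y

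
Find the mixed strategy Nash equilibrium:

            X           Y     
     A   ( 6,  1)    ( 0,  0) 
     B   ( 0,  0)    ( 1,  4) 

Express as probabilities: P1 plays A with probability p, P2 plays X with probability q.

p = 0.8, q = 0.1429

Work:
Find probabilities that make opponent indifferent:
P2 chooses q to make P1 indifferent between A and B
P1 chooses p to make P2 indifferent between X and Y
Mixed NE: P1 plays (A: 0.8, B: 0.2), P2 plays (X: 0.1429, Y: 0.8571)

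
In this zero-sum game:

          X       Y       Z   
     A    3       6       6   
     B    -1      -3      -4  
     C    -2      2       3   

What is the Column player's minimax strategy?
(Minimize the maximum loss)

Column should play X, value = 3

Work:
Column player minimizes Row's maximum payoff:
Column X: max payoff to Row = 3
Column Y: max payoff to Row = 6
Column Z: max payoff to Row = 6
Minimum is 3, achieved by column X.
Minimax strategy: X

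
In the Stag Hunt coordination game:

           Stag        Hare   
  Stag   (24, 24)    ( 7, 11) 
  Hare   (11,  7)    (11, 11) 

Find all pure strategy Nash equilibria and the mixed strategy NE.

Pure NE: (Stag, Stag) and (Hare, Hare); Mixed NE: p = 0.2353, q = 0.2353

Work:
Check pure NE:
(Stag, Stag): (24, 24) - no unilateral deviation beneficial
(Hare, Hare): (11, 11) - no unilateral deviation beneficial
Mixed NE: P1 plays Stag with p = 0.2353, P2 plays Stag with q = 0.2353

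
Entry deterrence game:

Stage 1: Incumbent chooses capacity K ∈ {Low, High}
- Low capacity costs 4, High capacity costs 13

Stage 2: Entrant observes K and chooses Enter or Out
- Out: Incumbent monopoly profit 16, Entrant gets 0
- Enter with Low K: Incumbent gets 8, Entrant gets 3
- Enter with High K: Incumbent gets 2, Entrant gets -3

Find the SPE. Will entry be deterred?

SPE: (Low, Enter|Low, Out|High); Entry not deterred. Incumbent net profit = 4, Entrant gets 3

Work:
After Low K: Entrant enters (3 > 0)
After High K: Entrant stays out (-3 < 0)
Incumbent: Low → 8−4=4, High → 16−13=3
Incumbent chooses Low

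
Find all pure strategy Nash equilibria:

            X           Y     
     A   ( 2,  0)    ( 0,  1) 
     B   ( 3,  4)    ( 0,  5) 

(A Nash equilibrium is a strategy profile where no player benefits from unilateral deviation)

Nash equilibrium: (A, Y), (B, Y)

Work:
Best responses:
  P1 vs X: payoffs [2, 3] → best response B (payoff 3)
  P1 vs Y: payoffs [0, 0] → best response A/B (payoff 0)
  P2 vs A: payoffs [0, 1] → best response Y (payoff 1)
  P2 vs B: payoffs [4, 5] → best response Y (payoff 5)
Mutual best responses: (A,Y), (B,Y) → Nash equilibria.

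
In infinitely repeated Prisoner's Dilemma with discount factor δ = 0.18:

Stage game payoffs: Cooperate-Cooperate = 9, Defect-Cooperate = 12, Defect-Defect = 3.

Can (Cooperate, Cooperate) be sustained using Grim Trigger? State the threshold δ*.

δ* = 0.3333; since δ = 0.18 < 0.3333, cooperation cannot be sustained

Work:
For Grim Trigger:
Cooperate forever: 9/(1-δ)
Defect then punished: 12 + 3·δ/(1-δ)
Need: 9/(1-δ) ≥ 12 + 3·δ/(1-δ)
Solving: δ ≥ (T-R)/(T-P) = (12-9)/(12-3) = 0.3333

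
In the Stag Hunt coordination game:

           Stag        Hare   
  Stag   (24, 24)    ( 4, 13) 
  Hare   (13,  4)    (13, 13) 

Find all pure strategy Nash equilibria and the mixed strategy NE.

Pure NE: (Stag, Stag) and (Hare, Hare); Mixed NE: p = 0.45, q = 0.45

Work:
Check pure NE:
(Stag, Stag): (24, 24) - no unilateral deviation beneficial
(Hare, Hare): (13, 13) - no unilateral deviation beneficial
Mixed NE: P1 plays Stag with p = 0.45, P2 plays Stag with q = 0.45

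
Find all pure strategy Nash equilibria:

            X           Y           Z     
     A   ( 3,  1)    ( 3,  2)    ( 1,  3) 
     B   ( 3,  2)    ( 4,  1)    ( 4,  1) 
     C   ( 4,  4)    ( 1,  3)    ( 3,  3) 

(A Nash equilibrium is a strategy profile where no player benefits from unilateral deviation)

Nash equilibrium: (C, X)

Work:
Best responses:
  P1 vs X: payoffs [3, 3, 4] → best response C (payoff 4)
  P1 vs Y: payoffs [3, 4, 1] → best response B (payoff 4)
  P1 vs Z: payoffs [1, 4, 3] → best response B (payoff 4)
  P2 vs A: payoffs [1, 2, 3] → best response Z (payoff 3)
  P2 vs B: payoffs [2, 1, 1] → best response X (payoff 2)
  P2 vs C: payoffs [4, 3, 3] → best response X (payoff 4)
Mutual best responses: (C,X) → Nash equilibria.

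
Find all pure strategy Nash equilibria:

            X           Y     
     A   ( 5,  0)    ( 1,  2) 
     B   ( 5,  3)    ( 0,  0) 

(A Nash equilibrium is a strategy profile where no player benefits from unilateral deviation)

Nash equilibrium: (A, Y), (B, X)

Work:
Best responses:
  P1 vs X: payoffs [5, 5] → best response A/B (payoff 5)
  P1 vs Y: payoffs [1, 0] → best response A (payoff 1)
  P2 vs A: payoffs [0, 2] → best response Y (payoff 2)
  P2 vs B: payoffs [3, 0] → best response X (payoff 3)
Mutual best responses: (A,Y), (B,X) → Nash equilibria.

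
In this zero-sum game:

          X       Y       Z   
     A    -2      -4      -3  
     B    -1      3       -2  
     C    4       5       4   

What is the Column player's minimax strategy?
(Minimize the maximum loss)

Column should play X or Z (all achieve the minimum), value = 4

Work:
Column player minimizes Row's maximum payoff:
Column X: max payoff to Row = 4
Column Y: max payoff to Row = 5
Column Z: max payoff to Row = 4
Minimum is 4, achieved by columns X, Z (tied).
Each of X or Z is a minimax strategy.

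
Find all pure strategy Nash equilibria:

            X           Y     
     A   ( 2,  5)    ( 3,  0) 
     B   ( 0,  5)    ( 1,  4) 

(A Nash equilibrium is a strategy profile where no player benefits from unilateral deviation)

Nash equilibrium: (A, X)

Work:
Best responses:
  P1 vs X: payoffs [2, 0] → best response A (payoff 2)
  P1 vs Y: payoffs [3, 1] → best response A (payoff 3)
  P2 vs A: payoffs [5, 0] → best response X (payoff 5)
  P2 vs B: payoffs [5, 4] → best response X (payoff 5)
Mutual best responses: (A,X) → Nash equilibria.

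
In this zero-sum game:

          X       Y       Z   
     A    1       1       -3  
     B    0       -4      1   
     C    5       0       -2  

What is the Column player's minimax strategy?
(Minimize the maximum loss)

Column should play Y or Z (all achieve the minimum), value = 1

Work:
Column player minimizes Row's maximum payoff:
Column X: max payoff to Row = 5
Column Y: max payoff to Row = 1
Column Z: max payoff to Row = 1
Minimum is 1, achieved by columns Y, Z (tied).
Each of Y or Z is a minimax strategy.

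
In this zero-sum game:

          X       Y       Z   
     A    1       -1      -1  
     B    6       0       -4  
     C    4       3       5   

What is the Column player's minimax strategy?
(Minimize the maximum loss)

Column should play Y, value = 3

Work:
Column player minimizes Row's maximum payoff:
Column X: max payoff to Row = 6
Column Y: max payoff to Row = 3
Column Z: max payoff to Row = 5
Minimum is 3, achieved by column Y.
Minimax strategy: Y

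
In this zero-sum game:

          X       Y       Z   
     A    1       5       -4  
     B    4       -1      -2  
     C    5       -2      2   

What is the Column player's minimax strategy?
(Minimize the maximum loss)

Column should play Z, value = 2

Work:
Column player minimizes Row's maximum payoff:
Column X: max payoff to Row = 5
Column Y: max payoff to Row = 5
Column Z: max payoff to Row = 2
Minimum is 2, achieved by column Z.
Minimax strategy: Z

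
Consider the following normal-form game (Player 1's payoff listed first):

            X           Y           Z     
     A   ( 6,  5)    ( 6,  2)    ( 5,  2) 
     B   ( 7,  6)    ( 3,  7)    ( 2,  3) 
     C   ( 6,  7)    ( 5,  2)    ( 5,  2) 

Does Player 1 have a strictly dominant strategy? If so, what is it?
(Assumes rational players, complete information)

No strictly dominant strategy exists for Player 1

Work:
A strategy strictly dominates another if it gives a strictly higher payoff against every opponent action. Compare each pair of P1's strategies column-by-column:
  A vs B: [6 vs 7, 6 vs 3, 5 vs 2] → A does not strictly dominate B (column X: 6 ≤ 7)
  A vs C: [6 vs 6, 6 vs 5, 5 vs 5] → A does not strictly dominate C (column X: 6 ≤ 6)
  B vs A: [7 vs 6, 3 vs 6, 2 vs 5] → B does not strictly dominate A (column Y: 3 ≤ 6)
  B vs C: [7 vs 6, 3 vs 5, 2 vs 5] → B does not strictly dominate C (column Y: 3 ≤ 5)
  C vs A: [6 vs 6, 5 vs 6, 5 vs 5] → C does not strictly dominate A (column X: 6 ≤ 6)
  C vs B: [6 vs 7, 5 vs 3, 5 vs 2] → C does not strictly dominate B (column X: 6 ≤ 7)
No single strategy strictly dominates all others → no strictly dominant strategy.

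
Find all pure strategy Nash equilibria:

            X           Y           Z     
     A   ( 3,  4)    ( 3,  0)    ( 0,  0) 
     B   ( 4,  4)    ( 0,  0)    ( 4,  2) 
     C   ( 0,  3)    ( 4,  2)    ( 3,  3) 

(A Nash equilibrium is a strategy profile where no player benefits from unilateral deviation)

Nash equilibrium: (B, X)

Work:
Best responses:
  P1 vs X: payoffs [3, 4, 0] → best response B (payoff 4)
  P1 vs Y: payoffs [3, 0, 4] → best response C (payoff 4)
  P1 vs Z: payoffs [0, 4, 3] → best response B (payoff 4)
  P2 vs A: payoffs [4, 0, 0] → best response X (payoff 4)
  P2 vs B: payoffs [4, 0, 2] → best response X (payoff 4)
  P2 vs C: payoffs [3, 2, 3] → best response X/Z (payoff 3)
Mutual best responses: (B,X) → Nash equilibria.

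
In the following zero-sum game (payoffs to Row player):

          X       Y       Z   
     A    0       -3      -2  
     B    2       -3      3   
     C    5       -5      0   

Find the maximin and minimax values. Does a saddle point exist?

Maximin = -3, Minimax = -3, Saddle: True

Work:
Row minimums: [-3, -3, -5] → maximin = -3
Column maximums: [5, -3, 3] → minimax = -3
Saddle point exists! Game value = -3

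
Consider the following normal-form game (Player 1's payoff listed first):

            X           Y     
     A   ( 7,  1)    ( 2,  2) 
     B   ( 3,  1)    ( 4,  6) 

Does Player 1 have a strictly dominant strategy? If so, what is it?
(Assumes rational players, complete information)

No strictly dominant strategy exists for Player 1

Work:
A strategy strictly dominates another if it gives a strictly higher payoff against every opponent action. Compare each pair of P1's strategies column-by-column:
  A vs B: [7 vs 3, 2 vs 4] → A does not strictly dominate B (column Y: 2 ≤ 4)
  B vs A: [3 vs 7, 4 vs 2] → B does not strictly dominate A (column X: 3 ≤ 7)
No single strategy strictly dominates all others → no strictly dominant strategy.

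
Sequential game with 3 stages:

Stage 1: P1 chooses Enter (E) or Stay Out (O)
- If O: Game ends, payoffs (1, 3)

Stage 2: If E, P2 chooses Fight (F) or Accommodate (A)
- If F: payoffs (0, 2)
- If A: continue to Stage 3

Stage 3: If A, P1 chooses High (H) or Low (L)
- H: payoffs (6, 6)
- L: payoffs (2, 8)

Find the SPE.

SPE: (E, A, H); Outcome (6, 6)

Work:
Stage 3: P1 chooses H (6 vs 2)
Stage 2: P2: F->2, A->6 (anticipating H). Choose A
Stage 1: P1: O->1, E->6 (anticipating A, H). Choose E
SPE path: E -> A -> H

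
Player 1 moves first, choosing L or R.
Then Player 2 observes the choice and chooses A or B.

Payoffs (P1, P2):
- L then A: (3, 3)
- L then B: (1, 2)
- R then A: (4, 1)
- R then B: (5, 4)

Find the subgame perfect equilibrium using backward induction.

P1 plays R, P2 plays A after L and B after R; Payoff (5, 4)

Work:
Backward induction:
After L: P2 chooses A → P1 gets 3
After R: P2 chooses B → P1 gets 5
P1 chooses R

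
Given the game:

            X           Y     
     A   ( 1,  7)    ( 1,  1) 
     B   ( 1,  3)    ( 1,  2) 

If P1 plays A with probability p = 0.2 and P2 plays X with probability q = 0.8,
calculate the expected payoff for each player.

E[P1] = 1.0, E[P2] = 3.4

Work:
E[P1] = p·q·π₁(A,X) + p·(1-q)·π₁(A,Y) + (1-p)·q·π₁(B,X) + (1-p)·(1-q)·π₁(B,Y)
= 0.2·0.8·1 + 0.2·0.2·1 + 0.8·0.8·1 + 0.8·0.2·1
= 1.0

E[P2] = 3.4 (similar calculation)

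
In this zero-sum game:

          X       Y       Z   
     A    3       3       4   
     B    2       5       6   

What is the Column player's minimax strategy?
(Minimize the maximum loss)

Column should play X, value = 3

Work:
Column player minimizes Row's maximum payoff:
Column X: max payoff to Row = 3
Column Y: max payoff to Row = 5
Column Z: max payoff to Row = 6
Minimum is 3, achieved by column X.
Minimax strategy: X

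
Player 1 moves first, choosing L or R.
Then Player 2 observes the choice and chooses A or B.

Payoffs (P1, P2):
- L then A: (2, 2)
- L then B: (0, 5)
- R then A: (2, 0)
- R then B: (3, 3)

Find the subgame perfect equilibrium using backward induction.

P1 plays R, P2 plays B after L and B after R; Payoff (3, 3)

Work:
Backward induction:
After L: P2 chooses B → P1 gets 0
After R: P2 chooses B → P1 gets 3
P1 chooses R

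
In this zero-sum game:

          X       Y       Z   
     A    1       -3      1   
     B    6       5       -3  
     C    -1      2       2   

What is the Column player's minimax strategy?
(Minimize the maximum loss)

Column should play Z, value = 2

Work:
Column player minimizes Row's maximum payoff:
Column X: max payoff to Row = 6
Column Y: max payoff to Row = 5
Column Z: max payoff to Row = 2
Minimum is 2, achieved by column Z.
Minimax strategy: Z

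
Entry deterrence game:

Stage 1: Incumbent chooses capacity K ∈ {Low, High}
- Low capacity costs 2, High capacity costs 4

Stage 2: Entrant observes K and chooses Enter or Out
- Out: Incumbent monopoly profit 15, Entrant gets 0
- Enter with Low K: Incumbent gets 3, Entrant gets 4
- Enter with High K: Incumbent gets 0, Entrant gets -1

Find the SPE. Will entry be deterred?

SPE: (High, Enter|Low, Out|High); Entry deterred. Incumbent net profit = 11

Work:
After Low K: Entrant enters (4 > 0)
After High K: Entrant stays out (-1 < 0)
Incumbent: Low → 3−2=1, High → 15−4=11
Incumbent chooses High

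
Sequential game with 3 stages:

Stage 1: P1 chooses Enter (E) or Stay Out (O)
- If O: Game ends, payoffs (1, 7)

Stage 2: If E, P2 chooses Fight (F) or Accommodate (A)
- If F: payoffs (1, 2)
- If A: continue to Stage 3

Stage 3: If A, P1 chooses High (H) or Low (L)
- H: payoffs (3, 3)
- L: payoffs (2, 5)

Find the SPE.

SPE: (E, A, H); Outcome (3, 3)

Work:
Stage 3: P1 chooses H (3 vs 2)
Stage 2: P2: F->2, A->3 (anticipating H). Choose A
Stage 1: P1: O->1, E->3 (anticipating A, H). Choose E
SPE path: E -> A -> H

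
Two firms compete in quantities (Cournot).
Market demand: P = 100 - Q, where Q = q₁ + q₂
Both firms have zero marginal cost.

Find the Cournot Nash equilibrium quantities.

q₁* = q₂* = 33.33; P* = 33.33

Work:
Profit: π_i = P·q_i = (a - q_i - q_j)·q_i
FOC: ∂π_i/∂q_i = a - 2q_i - q_j = 0
Reaction function: q_i = (100 - q_j)/2
Symmetry: q* = 100/3 = 33.33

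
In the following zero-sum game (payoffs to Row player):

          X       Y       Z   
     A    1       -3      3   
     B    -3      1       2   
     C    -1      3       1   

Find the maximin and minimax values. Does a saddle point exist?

Maximin = -1, Minimax = 1, Saddle: False

Work:
Row minimums: [-3, -3, -1] → maximin = -1
Column maximums: [1, 3, 3] → minimax = 1
No saddle point (maximin ≠ minimax). Mixed strategy needed.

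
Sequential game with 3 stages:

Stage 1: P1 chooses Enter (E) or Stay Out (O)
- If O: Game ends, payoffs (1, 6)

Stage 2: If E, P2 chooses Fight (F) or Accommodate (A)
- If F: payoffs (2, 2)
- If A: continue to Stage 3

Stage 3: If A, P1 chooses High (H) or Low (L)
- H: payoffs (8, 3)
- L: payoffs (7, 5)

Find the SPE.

SPE: (E, A, H); Outcome (8, 3)

Work:
Stage 3: P1 chooses H (8 vs 7)
Stage 2: P2: F->2, A->3 (anticipating H). Choose A
Stage 1: P1: O->1, E->8 (anticipating A, H). Choose E
SPE path: E -> A -> H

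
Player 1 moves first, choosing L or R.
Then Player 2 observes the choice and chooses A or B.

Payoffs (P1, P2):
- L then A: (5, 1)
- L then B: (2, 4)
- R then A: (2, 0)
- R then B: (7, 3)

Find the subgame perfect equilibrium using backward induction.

P1 plays R, P2 plays B after L and B after R; Payoff (7, 3)

Work:
Backward induction:
After L: P2 chooses B → P1 gets 2
After R: P2 chooses B → P1 gets 7
P1 chooses R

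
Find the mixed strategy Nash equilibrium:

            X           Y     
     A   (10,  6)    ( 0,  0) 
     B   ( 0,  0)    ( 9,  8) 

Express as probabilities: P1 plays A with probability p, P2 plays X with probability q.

p = 0.5714, q = 0.4737

Work:
Find probabilities that make opponent indifferent:
P2 chooses q to make P1 indifferent between A and B
P1 chooses p to make P2 indifferent between X and Y
Mixed NE: P1 plays (A: 0.5714, B: 0.4286), P2 plays (X: 0.4737, Y: 0.5263)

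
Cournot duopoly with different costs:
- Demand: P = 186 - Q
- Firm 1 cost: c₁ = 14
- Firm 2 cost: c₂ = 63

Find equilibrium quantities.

q₁* = 73.67, q₂* = 24.67

Work:
Reaction: q₁ = (186 - 14 - q₂)/2
Reaction: q₂ = (186 - 63 - q₁)/2
Solve simultaneously:
q₁* = (186 - 2×14 + 63)/3 = 73.67
q₂* = (186 - 2×63 + 14)/3 = 24.67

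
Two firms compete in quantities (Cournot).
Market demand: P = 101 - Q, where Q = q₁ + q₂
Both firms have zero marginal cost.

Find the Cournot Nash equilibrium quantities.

q₁* = q₂* = 33.67; P* = 33.67

Work:
Profit: π_i = P·q_i = (a - q_i - q_j)·q_i
FOC: ∂π_i/∂q_i = a - 2q_i - q_j = 0
Reaction function: q_i = (101 - q_j)/2
Symmetry: q* = 101/3 = 33.67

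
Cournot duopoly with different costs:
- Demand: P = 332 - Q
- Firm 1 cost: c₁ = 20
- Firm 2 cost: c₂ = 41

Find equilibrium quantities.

q₁* = 111.0, q₂* = 90.0

Work:
Reaction: q₁ = (332 - 20 - q₂)/2
Reaction: q₂ = (332 - 41 - q₁)/2
Solve simultaneously:
q₁* = (332 - 2×20 + 41)/3 = 111.0
q₂* = (332 - 2×41 + 20)/3 = 90.0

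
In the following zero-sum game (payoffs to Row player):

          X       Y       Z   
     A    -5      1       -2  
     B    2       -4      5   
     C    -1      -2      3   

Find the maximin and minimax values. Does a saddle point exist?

Maximin = -2, Minimax = 1, Saddle: False

Work:
Row minimums: [-5, -4, -2] → maximin = -2
Column maximums: [2, 1, 5] → minimax = 1
No saddle point (maximin ≠ minimax). Mixed strategy needed.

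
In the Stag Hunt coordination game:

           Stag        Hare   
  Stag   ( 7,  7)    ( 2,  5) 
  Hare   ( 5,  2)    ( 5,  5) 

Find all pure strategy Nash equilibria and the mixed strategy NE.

Pure NE: (Stag, Stag) and (Hare, Hare); Mixed NE: p = 0.6, q = 0.6

Work:
Check pure NE:
(Stag, Stag): (7, 7) - no unilateral deviation beneficial
(Hare, Hare): (5, 5) - no unilateral deviation beneficial
Mixed NE: P1 plays Stag with p = 0.6, P2 plays Stag with q = 0.6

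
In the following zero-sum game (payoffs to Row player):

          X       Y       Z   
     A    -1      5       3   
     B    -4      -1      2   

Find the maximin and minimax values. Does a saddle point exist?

Maximin = -1, Minimax = -1, Saddle: True

Work:
Row minimums: [-1, -4] → maximin = -1
Column maximums: [-1, 5, 3] → minimax = -1
Saddle point exists! Game value = -1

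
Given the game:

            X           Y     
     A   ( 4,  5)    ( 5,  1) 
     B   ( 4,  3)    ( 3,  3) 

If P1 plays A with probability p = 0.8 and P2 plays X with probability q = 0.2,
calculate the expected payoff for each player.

E[P1] = 4.48, E[P2] = 2.04

Work:
E[P1] = p·q·π₁(A,X) + p·(1-q)·π₁(A,Y) + (1-p)·q·π₁(B,X) + (1-p)·(1-q)·π₁(B,Y)
= 0.8·0.2·4 + 0.8·0.8·5 + 0.2·0.2·4 + 0.2·0.8·3
= 4.48

E[P2] = 2.04 (similar calculation)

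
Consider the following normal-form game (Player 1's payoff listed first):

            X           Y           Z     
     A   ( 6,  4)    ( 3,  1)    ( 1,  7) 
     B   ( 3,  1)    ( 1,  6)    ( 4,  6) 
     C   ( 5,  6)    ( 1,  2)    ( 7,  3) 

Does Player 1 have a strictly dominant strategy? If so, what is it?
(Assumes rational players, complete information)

No strictly dominant strategy exists for Player 1

Work:
A strategy strictly dominates another if it gives a strictly higher payoff against every opponent action. Compare each pair of P1's strategies column-by-column:
  A vs B: [6 vs 3, 3 vs 1, 1 vs 4] → A does not strictly dominate B (column Z: 1 ≤ 4)
  A vs C: [6 vs 5, 3 vs 1, 1 vs 7] → A does not strictly dominate C (column Z: 1 ≤ 7)
  B vs A: [3 vs 6, 1 vs 3, 4 vs 1] → B does not strictly dominate A (column X: 3 ≤ 6)
  B vs C: [3 vs 5, 1 vs 1, 4 vs 7] → B does not strictly dominate C (column X: 3 ≤ 5)
  C vs A: [5 vs 6, 1 vs 3, 7 vs 1] → C does not strictly dominate A (column X: 5 ≤ 6)
  C vs B: [5 vs 3, 1 vs 1, 7 vs 4] → C does not strictly dominate B (column Y: 1 ≤ 1)
No single strategy strictly dominates all others → no strictly dominant strategy.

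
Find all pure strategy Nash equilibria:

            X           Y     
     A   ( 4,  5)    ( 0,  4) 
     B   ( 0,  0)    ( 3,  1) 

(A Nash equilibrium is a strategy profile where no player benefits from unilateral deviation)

Nash equilibrium: (A, X), (B, Y)

Work:
Best responses:
  P1 vs X: payoffs [4, 0] → best response A (payoff 4)
  P1 vs Y: payoffs [0, 3] → best response B (payoff 3)
  P2 vs A: payoffs [5, 4] → best response X (payoff 5)
  P2 vs B: payoffs [0, 1] → best response Y (payoff 1)
Mutual best responses: (A,X), (B,Y) → Nash equilibria.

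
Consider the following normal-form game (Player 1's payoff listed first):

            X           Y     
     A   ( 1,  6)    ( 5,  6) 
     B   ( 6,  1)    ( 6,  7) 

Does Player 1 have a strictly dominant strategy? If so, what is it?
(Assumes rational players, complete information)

Yes, Player 1's strictly dominant strategy is B

Work:
A strategy strictly dominates another if it gives a strictly higher payoff against every opponent action. Compare each pair of P1's strategies column-by-column:
  A vs B: [1 vs 6, 5 vs 6] → A does not strictly dominate B (column X: 1 ≤ 6)
  B vs A: [6 vs 1, 6 vs 5] → B strictly dominates A
B strictly dominates every other strategy → strictly dominant.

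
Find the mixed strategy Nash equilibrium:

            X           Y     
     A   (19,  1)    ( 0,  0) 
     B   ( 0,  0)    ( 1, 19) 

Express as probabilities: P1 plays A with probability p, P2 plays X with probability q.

p = 0.95, q = 0.05

Work:
Find probabilities that make opponent indifferent:
P2 chooses q to make P1 indifferent between A and B
P1 chooses p to make P2 indifferent between X and Y
Mixed NE: P1 plays (A: 0.95, B: 0.05), P2 plays (X: 0.05, Y: 0.95)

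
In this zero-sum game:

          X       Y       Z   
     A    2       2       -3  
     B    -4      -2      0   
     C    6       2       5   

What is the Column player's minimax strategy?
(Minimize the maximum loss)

Column should play Y, value = 2

Work:
Column player minimizes Row's maximum payoff:
Column X: max payoff to Row = 6
Column Y: max payoff to Row = 2
Column Z: max payoff to Row = 5
Minimum is 2, achieved by column Y.
Minimax strategy: Y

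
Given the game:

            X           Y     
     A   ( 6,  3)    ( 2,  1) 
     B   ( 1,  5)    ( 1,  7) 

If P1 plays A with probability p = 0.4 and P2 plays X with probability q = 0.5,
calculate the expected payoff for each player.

E[P1] = 2.2, E[P2] = 4.4

Work:
E[P1] = p·q·π₁(A,X) + p·(1-q)·π₁(A,Y) + (1-p)·q·π₁(B,X) + (1-p)·(1-q)·π₁(B,Y)
= 0.4·0.5·6 + 0.4·0.5·2 + 0.6·0.5·1 + 0.6·0.5·1
= 2.2

E[P2] = 4.4 (similar calculation)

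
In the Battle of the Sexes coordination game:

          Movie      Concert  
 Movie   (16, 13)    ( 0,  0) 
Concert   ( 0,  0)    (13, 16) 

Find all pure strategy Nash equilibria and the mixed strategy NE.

Pure NE: (Movie, Movie) and (Concert, Concert); Mixed NE: p = 0.5517, q = 0.4483

Work:
Check pure NE:
(Movie, Movie): (16, 13) - no unilateral deviation beneficial
(Concert, Concert): (13, 16) - no unilateral deviation beneficial
Mixed NE: P1 plays Movie with p = 0.5517, P2 plays Movie with q = 0.4483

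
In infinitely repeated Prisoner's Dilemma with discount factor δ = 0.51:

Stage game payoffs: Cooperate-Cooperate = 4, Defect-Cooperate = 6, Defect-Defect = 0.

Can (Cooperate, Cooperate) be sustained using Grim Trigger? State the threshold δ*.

δ* = 0.3333; since δ = 0.51 ≥ 0.3333, cooperation can be sustained

Work:
For Grim Trigger:
Cooperate forever: 4/(1-δ)
Defect then punished: 6 + 0·δ/(1-δ)
Need: 4/(1-δ) ≥ 6 + 0·δ/(1-δ)
Solving: δ ≥ (T-R)/(T-P) = (6-4)/(6-0) = 0.3333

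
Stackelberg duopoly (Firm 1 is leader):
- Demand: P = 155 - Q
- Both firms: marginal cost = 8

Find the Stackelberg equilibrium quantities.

q₁* (leader) = 73.5, q₂* (follower) = 36.75

Work:
Follower's reaction: q₂ = (a - c - q₁)/2
Leader substitutes: π₁ = q₁·(a - q₁ - (a-c-q₁)/2 - c)
FOC: q₁* = (155 - 8)/2 = 73.50
Then: q₂* = (155 - 8 - 73.5)/2 = 36.75
Leader has first-mover advantage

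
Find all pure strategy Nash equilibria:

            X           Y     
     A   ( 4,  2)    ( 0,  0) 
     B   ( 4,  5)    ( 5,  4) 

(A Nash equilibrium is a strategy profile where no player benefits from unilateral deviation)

Nash equilibrium: (A, X), (B, X)

Work:
Best responses:
  P1 vs X: payoffs [4, 4] → best response A/B (payoff 4)
  P1 vs Y: payoffs [0, 5] → best response B (payoff 5)
  P2 vs A: payoffs [2, 0] → best response X (payoff 2)
  P2 vs B: payoffs [5, 4] → best response X (payoff 5)
Mutual best responses: (A,X), (B,X) → Nash equilibria.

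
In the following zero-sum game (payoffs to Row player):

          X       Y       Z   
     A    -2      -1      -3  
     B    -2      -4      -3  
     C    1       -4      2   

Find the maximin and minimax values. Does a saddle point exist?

Maximin = -3, Minimax = -1, Saddle: False

Work:
Row minimums: [-3, -4, -4] → maximin = -3
Column maximums: [1, -1, 2] → minimax = -1
No saddle point (maximin ≠ minimax). Mixed strategy needed.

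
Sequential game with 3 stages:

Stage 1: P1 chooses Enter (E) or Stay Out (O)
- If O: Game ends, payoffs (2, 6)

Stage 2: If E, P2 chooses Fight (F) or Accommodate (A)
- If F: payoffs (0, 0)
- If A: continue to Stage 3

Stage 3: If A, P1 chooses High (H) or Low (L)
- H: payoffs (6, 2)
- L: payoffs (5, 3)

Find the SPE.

SPE: (E, A, H); Outcome (6, 2)

Work:
Stage 3: P1 chooses H (6 vs 5)
Stage 2: P2: F->0, A->2 (anticipating H). Choose A
Stage 1: P1: O->2, E->6 (anticipating A, H). Choose E
SPE path: E -> A -> H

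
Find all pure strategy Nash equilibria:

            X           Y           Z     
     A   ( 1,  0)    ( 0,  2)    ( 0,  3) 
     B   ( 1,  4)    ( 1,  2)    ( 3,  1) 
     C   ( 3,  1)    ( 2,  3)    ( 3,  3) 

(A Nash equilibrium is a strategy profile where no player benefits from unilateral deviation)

Nash equilibrium: (C, Y), (C, Z)

Work:
Best responses:
  P1 vs X: payoffs [1, 1, 3] → best response C (payoff 3)
  P1 vs Y: payoffs [0, 1, 2] → best response C (payoff 2)
  P1 vs Z: payoffs [0, 3, 3] → best response B/C (payoff 3)
  P2 vs A: payoffs [0, 2, 3] → best response Z (payoff 3)
  P2 vs B: payoffs [4, 2, 1] → best response X (payoff 4)
  P2 vs C: payoffs [1, 3, 3] → best response Y/Z (payoff 3)
Mutual best responses: (C,Y), (C,Z) → Nash equilibria.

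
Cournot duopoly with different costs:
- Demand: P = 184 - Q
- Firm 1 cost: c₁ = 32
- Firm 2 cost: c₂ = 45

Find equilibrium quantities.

q₁* = 55.0, q₂* = 42.0

Work:
Reaction: q₁ = (184 - 32 - q₂)/2
Reaction: q₂ = (184 - 45 - q₁)/2
Solve simultaneously:
q₁* = (184 - 2×32 + 45)/3 = 55.0
q₂* = (184 - 2×45 + 32)/3 = 42.0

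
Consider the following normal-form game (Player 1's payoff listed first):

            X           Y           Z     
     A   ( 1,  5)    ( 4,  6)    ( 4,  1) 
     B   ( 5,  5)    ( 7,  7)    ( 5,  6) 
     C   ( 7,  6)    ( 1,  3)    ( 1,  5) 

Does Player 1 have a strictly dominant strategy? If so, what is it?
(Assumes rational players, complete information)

No strictly dominant strategy exists for Player 1

Work:
A strategy strictly dominates another if it gives a strictly higher payoff against every opponent action. Compare each pair of P1's strategies column-by-column:
  A vs B: [1 vs 5, 4 vs 7, 4 vs 5] → A does not strictly dominate B (column X: 1 ≤ 5)
  A vs C: [1 vs 7, 4 vs 1, 4 vs 1] → A does not strictly dominate C (column X: 1 ≤ 7)
  B vs A: [5 vs 1, 7 vs 4, 5 vs 4] → B strictly dominates A
  B vs C: [5 vs 7, 7 vs 1, 5 vs 1] → B does not strictly dominate C (column X: 5 ≤ 7)
  C vs A: [7 vs 1, 1 vs 4, 1 vs 4] → C does not strictly dominate A (column Y: 1 ≤ 4)
  C vs B: [7 vs 5, 1 vs 7, 1 vs 5] → C does not strictly dominate B (column Y: 1 ≤ 7)
No single strategy strictly dominates all others → no strictly dominant strategy.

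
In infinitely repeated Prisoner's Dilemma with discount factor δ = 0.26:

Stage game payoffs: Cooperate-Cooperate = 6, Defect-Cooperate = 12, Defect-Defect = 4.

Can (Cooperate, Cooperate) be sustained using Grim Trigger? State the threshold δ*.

δ* = 0.75; since δ = 0.26 < 0.75, cooperation cannot be sustained

Work:
For Grim Trigger:
Cooperate forever: 6/(1-δ)
Defect then punished: 12 + 4·δ/(1-δ)
Need: 6/(1-δ) ≥ 12 + 4·δ/(1-δ)
Solving: δ ≥ (T-R)/(T-P) = (12-6)/(12-4) = 0.75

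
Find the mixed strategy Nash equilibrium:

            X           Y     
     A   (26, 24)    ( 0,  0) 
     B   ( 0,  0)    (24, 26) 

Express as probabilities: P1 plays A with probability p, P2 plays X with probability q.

p = 0.52, q = 0.48

Work:
Find probabilities that make opponent indifferent:
P2 chooses q to make P1 indifferent between A and B
P1 chooses p to make P2 indifferent between X and Y
Mixed NE: P1 plays (A: 0.52, B: 0.48), P2 plays (X: 0.48, Y: 0.52)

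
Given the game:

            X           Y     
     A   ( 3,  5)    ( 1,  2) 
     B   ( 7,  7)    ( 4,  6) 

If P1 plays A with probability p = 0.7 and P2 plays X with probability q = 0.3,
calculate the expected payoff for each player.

E[P1] = 2.59, E[P2] = 3.92

Work:
E[P1] = p·q·π₁(A,X) + p·(1-q)·π₁(A,Y) + (1-p)·q·π₁(B,X) + (1-p)·(1-q)·π₁(B,Y)
= 0.7·0.3·3 + 0.7·0.7·1 + 0.3·0.3·7 + 0.3·0.7·4
= 2.59

E[P2] = 3.92 (similar calculation)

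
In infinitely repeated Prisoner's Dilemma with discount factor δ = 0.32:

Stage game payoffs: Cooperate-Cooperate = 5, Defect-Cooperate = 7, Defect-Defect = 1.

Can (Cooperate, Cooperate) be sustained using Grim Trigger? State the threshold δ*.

δ* = 0.3333; since δ = 0.32 < 0.3333, cooperation cannot be sustained

Work:
For Grim Trigger:
Cooperate forever: 5/(1-δ)
Defect then punished: 7 + 1·δ/(1-δ)
Need: 5/(1-δ) ≥ 7 + 1·δ/(1-δ)
Solving: δ ≥ (T-R)/(T-P) = (7-5)/(7-1) = 0.3333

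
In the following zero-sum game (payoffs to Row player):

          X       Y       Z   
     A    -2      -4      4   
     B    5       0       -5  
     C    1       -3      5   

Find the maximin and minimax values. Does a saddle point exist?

Maximin = -3, Minimax = 0, Saddle: False

Work:
Row minimums: [-4, -5, -3] → maximin = -3
Column maximums: [5, 0, 5] → minimax = 0
No saddle point (maximin ≠ minimax). Mixed strategy needed.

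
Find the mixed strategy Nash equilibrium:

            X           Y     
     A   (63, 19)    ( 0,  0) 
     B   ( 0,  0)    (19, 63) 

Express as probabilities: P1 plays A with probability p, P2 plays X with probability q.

p = 0.7683, q = 0.2317

Work:
Find probabilities that make opponent indifferent:
P2 chooses q to make P1 indifferent between A and B
P1 chooses p to make P2 indifferent between X and Y
Mixed NE: P1 plays (A: 0.7683, B: 0.2317), P2 plays (X: 0.2317, Y: 0.7683)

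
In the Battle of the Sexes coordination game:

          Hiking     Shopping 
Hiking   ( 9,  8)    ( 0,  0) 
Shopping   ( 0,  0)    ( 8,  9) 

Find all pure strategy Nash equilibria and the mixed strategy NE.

Pure NE: (Hiking, Hiking) and (Shopping, Shopping); Mixed NE: p = 0.5294, q = 0.4706

Work:
Check pure NE:
(Hiking, Hiking): (9, 8) - no unilateral deviation beneficial
(Shopping, Shopping): (8, 9) - no unilateral deviation beneficial
Mixed NE: P1 plays Hiking with p = 0.5294, P2 plays Hiking with q = 0.4706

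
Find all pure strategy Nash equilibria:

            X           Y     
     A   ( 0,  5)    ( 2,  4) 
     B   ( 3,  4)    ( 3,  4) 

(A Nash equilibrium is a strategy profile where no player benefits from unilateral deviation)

Nash equilibrium: (B, X), (B, Y)

Work:
Best responses:
  P1 vs X: payoffs [0, 3] → best response B (payoff 3)
  P1 vs Y: payoffs [2, 3] → best response B (payoff 3)
  P2 vs A: payoffs [5, 4] → best response X (payoff 5)
  P2 vs B: payoffs [4, 4] → best response X/Y (payoff 4)
Mutual best responses: (B,X), (B,Y) → Nash equilibria.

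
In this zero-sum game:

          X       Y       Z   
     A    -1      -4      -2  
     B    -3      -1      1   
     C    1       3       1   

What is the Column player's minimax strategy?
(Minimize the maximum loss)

Column should play X or Z (all achieve the minimum), value = 1

Work:
Column player minimizes Row's maximum payoff:
Column X: max payoff to Row = 1
Column Y: max payoff to Row = 3
Column Z: max payoff to Row = 1
Minimum is 1, achieved by columns X, Z (tied).
Each of X or Z is a minimax strategy.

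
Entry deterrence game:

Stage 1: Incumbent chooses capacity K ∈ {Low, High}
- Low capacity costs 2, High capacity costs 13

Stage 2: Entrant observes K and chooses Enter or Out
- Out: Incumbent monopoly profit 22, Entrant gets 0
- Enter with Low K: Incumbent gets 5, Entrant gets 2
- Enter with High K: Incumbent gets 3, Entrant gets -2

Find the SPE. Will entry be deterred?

SPE: (High, Enter|Low, Out|High); Entry deterred. Incumbent net profit = 9

Work:
After Low K: Entrant enters (2 > 0)
After High K: Entrant stays out (-2 < 0)
Incumbent: Low → 5−2=3, High → 22−13=9
Incumbent chooses High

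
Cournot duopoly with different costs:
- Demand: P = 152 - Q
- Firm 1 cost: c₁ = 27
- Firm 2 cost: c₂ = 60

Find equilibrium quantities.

q₁* = 52.67, q₂* = 19.67

Work:
Reaction: q₁ = (152 - 27 - q₂)/2
Reaction: q₂ = (152 - 60 - q₁)/2
Solve simultaneously:
q₁* = (152 - 2×27 + 60)/3 = 52.67
q₂* = (152 - 2×60 + 27)/3 = 19.67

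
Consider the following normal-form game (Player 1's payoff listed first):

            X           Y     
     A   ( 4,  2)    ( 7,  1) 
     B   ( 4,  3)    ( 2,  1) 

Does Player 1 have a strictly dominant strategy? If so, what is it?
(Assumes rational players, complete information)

No strictly dominant strategy exists for Player 1

Work:
A strategy strictly dominates another if it gives a strictly higher payoff against every opponent action. Compare each pair of P1's strategies column-by-column:
  A vs B: [4 vs 4, 7 vs 2] → A does not strictly dominate B (column X: 4 ≤ 4)
  B vs A: [4 vs 4, 2 vs 7] → B does not strictly dominate A (column X: 4 ≤ 4)
No single strategy strictly dominates all others → no strictly dominant strategy.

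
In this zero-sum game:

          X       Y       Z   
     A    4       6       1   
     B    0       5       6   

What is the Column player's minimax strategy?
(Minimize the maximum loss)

Column should play X, value = 4

Work:
Column player minimizes Row's maximum payoff:
Column X: max payoff to Row = 4
Column Y: max payoff to Row = 6
Column Z: max payoff to Row = 6
Minimum is 4, achieved by column X.
Minimax strategy: X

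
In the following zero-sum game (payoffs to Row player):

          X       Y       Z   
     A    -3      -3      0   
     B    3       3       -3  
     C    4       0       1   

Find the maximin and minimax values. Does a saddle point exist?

Maximin = 0, Minimax = 1, Saddle: False

Work:
Row minimums: [-3, -3, 0] → maximin = 0
Column maximums: [4, 3, 1] → minimax = 1
No saddle point (maximin ≠ minimax). Mixed strategy needed.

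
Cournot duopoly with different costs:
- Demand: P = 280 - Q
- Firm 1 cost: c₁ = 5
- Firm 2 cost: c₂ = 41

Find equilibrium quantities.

q₁* = 103.67, q₂* = 67.67

Work:
Reaction: q₁ = (280 - 5 - q₂)/2
Reaction: q₂ = (280 - 41 - q₁)/2
Solve simultaneously:
q₁* = (280 - 2×5 + 41)/3 = 103.67
q₂* = (280 - 2×41 + 5)/3 = 67.67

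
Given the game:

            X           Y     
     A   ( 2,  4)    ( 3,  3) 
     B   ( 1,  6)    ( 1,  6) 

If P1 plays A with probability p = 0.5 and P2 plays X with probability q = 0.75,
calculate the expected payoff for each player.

E[P1] = 1.625, E[P2] = 4.875

Work:
E[P1] = p·q·π₁(A,X) + p·(1-q)·π₁(A,Y) + (1-p)·q·π₁(B,X) + (1-p)·(1-q)·π₁(B,Y)
= 0.5·0.75·2 + 0.5·0.25·3 + 0.5·0.75·1 + 0.5·0.25·1
= 1.625

E[P2] = 4.875 (similar calculation)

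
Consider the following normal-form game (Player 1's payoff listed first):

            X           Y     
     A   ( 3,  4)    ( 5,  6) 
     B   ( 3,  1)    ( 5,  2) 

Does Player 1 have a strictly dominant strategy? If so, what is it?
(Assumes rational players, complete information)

No strictly dominant strategy exists for Player 1

Work:
A strategy strictly dominates another if it gives a strictly higher payoff against every opponent action. Compare each pair of P1's strategies column-by-column:
  A vs B: [3 vs 3, 5 vs 5] → A does not strictly dominate B (column X: 3 ≤ 3)
  B vs A: [3 vs 3, 5 vs 5] → B does not strictly dominate A (column X: 3 ≤ 3)
No single strategy strictly dominates all others → no strictly dominant strategy.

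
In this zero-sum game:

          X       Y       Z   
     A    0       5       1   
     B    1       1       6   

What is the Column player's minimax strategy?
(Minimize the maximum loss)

Column should play X, value = 1

Work:
Column player minimizes Row's maximum payoff:
Column X: max payoff to Row = 1
Column Y: max payoff to Row = 5
Column Z: max payoff to Row = 6
Minimum is 1, achieved by column X.
Minimax strategy: X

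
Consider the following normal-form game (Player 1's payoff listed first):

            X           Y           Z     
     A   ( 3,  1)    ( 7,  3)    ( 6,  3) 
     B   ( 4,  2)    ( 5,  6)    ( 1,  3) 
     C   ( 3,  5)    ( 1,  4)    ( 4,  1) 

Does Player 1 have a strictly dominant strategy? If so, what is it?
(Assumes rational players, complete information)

No strictly dominant strategy exists for Player 1

Work:
A strategy strictly dominates another if it gives a strictly higher payoff against every opponent action. Compare each pair of P1's strategies column-by-column:
  A vs B: [3 vs 4, 7 vs 5, 6 vs 1] → A does not strictly dominate B (column X: 3 ≤ 4)
  A vs C: [3 vs 3, 7 vs 1, 6 vs 4] → A does not strictly dominate C (column X: 3 ≤ 3)
  B vs A: [4 vs 3, 5 vs 7, 1 vs 6] → B does not strictly dominate A (column Y: 5 ≤ 7)
  B vs C: [4 vs 3, 5 vs 1, 1 vs 4] → B does not strictly dominate C (column Z: 1 ≤ 4)
  C vs A: [3 vs 3, 1 vs 7, 4 vs 6] → C does not strictly dominate A (column X: 3 ≤ 3)
  C vs B: [3 vs 4, 1 vs 5, 4 vs 1] → C does not strictly dominate B (column X: 3 ≤ 4)
No single strategy strictly dominates all others → no strictly dominant strategy.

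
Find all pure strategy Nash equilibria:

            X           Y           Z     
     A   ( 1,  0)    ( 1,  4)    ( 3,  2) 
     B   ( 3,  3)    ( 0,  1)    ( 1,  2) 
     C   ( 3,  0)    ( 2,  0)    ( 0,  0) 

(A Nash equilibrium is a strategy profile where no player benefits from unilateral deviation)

Nash equilibrium: (B, X), (C, X), (C, Y)

Work:
Best responses:
  P1 vs X: payoffs [1, 3, 3] → best response B/C (payoff 3)
  P1 vs Y: payoffs [1, 0, 2] → best response C (payoff 2)
  P1 vs Z: payoffs [3, 1, 0] → best response A (payoff 3)
  P2 vs A: payoffs [0, 4, 2] → best response Y (payoff 4)
  P2 vs B: payoffs [3, 1, 2] → best response X (payoff 3)
  P2 vs C: payoffs [0, 0, 0] → best response X/Y/Z (payoff 0)
Mutual best responses: (B,X), (C,X), (C,Y) → Nash equilibria.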